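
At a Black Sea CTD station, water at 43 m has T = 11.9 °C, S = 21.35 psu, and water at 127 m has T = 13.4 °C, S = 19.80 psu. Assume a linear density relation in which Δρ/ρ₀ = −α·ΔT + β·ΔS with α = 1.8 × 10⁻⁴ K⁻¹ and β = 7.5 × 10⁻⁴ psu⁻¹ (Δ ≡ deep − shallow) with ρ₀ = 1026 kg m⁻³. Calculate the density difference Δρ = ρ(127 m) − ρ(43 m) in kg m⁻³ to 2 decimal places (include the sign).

-1.47 kg m⁻³

ΔT = +1.5 K, ΔS = -1.55 psu (deep − shallow).
Δρ/ρ₀ = −(1.8 × 10⁻⁴)(+1.5) + (7.5 × 10⁻⁴)(-1.55) = -1.4325 × 10⁻³.
Δρ = 1026 × (-1.4325 × 10⁻³) = -1.47 kg m⁻³.
Negative Δρ: lighter below, statically unstable.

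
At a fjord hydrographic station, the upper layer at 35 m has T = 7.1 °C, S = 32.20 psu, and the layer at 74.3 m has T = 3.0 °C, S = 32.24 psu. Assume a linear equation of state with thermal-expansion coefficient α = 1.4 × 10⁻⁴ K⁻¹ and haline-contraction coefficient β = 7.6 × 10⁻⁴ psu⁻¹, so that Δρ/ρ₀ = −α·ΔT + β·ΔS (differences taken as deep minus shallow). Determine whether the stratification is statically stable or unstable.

ΔT = 3.0 − 7.1 = -4.1 K and ΔS = 32.24 − 32.20 = +0.04 psu (deep − shallow).
−αΔT = 5.74 × 10⁻⁴; βΔS = 3.04 × 10⁻⁵; sum Δρ/ρ₀ = 6.044 × 10⁻⁴.
Δρ/ρ₀ > 0, so Δρ > 0: deeper water is denser → statically stable.

stable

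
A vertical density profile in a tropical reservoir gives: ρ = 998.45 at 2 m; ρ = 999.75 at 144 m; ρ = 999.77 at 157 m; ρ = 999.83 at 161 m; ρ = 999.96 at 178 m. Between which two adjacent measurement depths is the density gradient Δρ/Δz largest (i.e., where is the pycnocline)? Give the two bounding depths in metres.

157–161 m

Compute the density gradient over each adjacent pair:
  2–144 m: Δρ/Δz = 1.30/142 = 9.2 × 10⁻³ kg m⁻⁴
  144–157 m: Δρ/Δz = 0.02/13 = 1.5 × 10⁻³ kg m⁻⁴
  157–161 m: Δρ/Δz = 0.06/4 = 0.015 kg m⁻⁴
  161–178 m: Δρ/Δz = 0.13/17 = 7.6 × 10⁻³ kg m⁻⁴
The largest gradient is in the 157–161 m interval — the pycnocline.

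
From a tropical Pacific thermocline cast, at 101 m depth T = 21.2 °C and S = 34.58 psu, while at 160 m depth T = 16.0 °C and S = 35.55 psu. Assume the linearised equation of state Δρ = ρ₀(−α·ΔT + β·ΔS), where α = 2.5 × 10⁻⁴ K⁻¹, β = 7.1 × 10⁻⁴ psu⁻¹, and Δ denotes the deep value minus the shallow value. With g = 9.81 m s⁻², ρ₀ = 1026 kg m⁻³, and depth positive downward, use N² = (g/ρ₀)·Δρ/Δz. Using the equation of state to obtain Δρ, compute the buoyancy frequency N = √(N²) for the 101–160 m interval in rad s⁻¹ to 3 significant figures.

ΔT = -5.2 K, ΔS = +0.97 psu (deep − shallow).
Δρ/ρ₀ = −αΔT + βΔS = 1.30 × 10⁻³ + 6.887 × 10⁻⁴ = 1.9887 × 10⁻³, so Δρ ≈ 2.040 kg m⁻³.
N² = (g/ρ₀)·Δρ/Δz = g·(Δρ/ρ₀)/Δz = 9.81 × 1.9887 × 10⁻³ / 59 = 3.3066 × 10⁻⁴ s⁻².
N = √(3.3066 × 10⁻⁴) = 0.018184 rad s⁻¹ ≈ 0.0182 rad s⁻¹.

0.0182 rad s⁻¹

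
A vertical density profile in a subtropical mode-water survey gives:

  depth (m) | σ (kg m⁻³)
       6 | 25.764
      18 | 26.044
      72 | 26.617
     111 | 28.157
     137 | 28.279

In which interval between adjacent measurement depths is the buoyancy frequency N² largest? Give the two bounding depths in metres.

72–111 m

Compute the density gradient over each adjacent pair:
  6–18 m: Δρ/Δz = 0.280/12 = 0.023 kg m⁻⁴
  18–72 m: Δρ/Δz = 0.573/54 = 0.011 kg m⁻⁴
  72–111 m: Δρ/Δz = 1.540/39 = 0.039 kg m⁻⁴
  111–137 m: Δρ/Δz = 0.122/26 = 4.7 × 10⁻³ kg m⁻⁴
The largest gradient is in the 72–111 m interval — the pycnocline.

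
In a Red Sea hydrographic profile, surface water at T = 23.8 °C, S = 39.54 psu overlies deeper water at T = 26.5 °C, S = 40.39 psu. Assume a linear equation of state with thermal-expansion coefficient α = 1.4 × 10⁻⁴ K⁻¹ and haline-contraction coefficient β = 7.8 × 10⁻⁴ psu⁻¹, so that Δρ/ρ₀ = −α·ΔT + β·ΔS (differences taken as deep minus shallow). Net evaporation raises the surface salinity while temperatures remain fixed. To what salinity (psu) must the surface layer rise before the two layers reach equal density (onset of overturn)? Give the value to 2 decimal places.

39.91 psu

Neutral buoyancy requires −α(T_deep − T_surf) + β(S_deep − S_surf′) = 0.
S_surf′ = S_deep − (α/β)·ΔT = 40.39 − (1.4 × 10⁻⁴/7.8 × 10⁻⁴)·(+2.7) = 39.9054 psu.
Increase required: 39.9054 − 39.54 = 0.3654 psu.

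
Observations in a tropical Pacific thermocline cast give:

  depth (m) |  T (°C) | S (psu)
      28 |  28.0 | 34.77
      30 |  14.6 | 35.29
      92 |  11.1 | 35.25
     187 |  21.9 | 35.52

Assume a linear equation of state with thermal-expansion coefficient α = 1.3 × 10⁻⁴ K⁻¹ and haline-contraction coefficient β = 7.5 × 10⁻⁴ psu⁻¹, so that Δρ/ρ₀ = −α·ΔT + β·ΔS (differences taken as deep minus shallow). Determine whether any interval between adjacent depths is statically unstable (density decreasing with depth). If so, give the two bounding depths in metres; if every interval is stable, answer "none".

Evaluate Δρ/ρ₀ = −αΔT + βΔS across each adjacent pair:
  28–30 m: −αΔT+βΔS = −(1.3 × 10⁻⁴)(-13.4)+(7.5 × 10⁻⁴)(+0.52) = 2.1 × 10⁻³ → stable
  30–92 m: −αΔT+βΔS = −(1.3 × 10⁻⁴)(-3.5)+(7.5 × 10⁻⁴)(-0.04) = 4.2 × 10⁻⁴ → stable
  92–187 m: −αΔT+βΔS = −(1.3 × 10⁻⁴)(+10.8)+(7.5 × 10⁻⁴)(+0.27) = -1.2 × 10⁻³ → UNSTABLE
The 92–187 m interval has Δρ < 0: lighter water underlies denser water.

92–187 m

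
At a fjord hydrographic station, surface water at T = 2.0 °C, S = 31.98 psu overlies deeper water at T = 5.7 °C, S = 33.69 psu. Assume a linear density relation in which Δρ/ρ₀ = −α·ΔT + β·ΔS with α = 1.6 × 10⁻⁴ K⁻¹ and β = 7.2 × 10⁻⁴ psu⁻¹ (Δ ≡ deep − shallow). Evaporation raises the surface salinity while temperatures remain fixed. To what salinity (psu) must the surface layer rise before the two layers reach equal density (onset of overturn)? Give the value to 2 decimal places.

Neutral buoyancy requires −α(T_deep − T_surf) + β(S_deep − S_surf′) = 0.
S_surf′ = S_deep − (α/β)·ΔT = 33.69 − (1.6 × 10⁻⁴/7.2 × 10⁻⁴)·(+3.7) = 32.8678 psu.
Increase required: 32.8678 − 31.98 = 0.8878 psu.

32.87 psu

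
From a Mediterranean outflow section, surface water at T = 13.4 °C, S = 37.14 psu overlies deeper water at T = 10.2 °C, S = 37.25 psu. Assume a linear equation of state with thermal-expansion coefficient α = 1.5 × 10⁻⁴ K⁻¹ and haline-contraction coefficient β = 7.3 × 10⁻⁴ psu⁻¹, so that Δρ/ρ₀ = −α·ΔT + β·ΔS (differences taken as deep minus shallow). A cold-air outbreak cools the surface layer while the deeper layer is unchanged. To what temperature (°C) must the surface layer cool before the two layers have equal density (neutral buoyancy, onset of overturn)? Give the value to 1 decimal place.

9.7 °C

Neutral buoyancy requires Δρ = 0, i.e. −α(T_deep − T_surf′) + β(S_deep − S_surf) = 0.
T_surf′ = T_deep − (β/α)·ΔS = 10.2 − (7.3 × 10⁻⁴/1.5 × 10⁻⁴)·(+0.11) = 9.665 °C.
Cooling required: 13.4 − (9.665) = 3.735 °C.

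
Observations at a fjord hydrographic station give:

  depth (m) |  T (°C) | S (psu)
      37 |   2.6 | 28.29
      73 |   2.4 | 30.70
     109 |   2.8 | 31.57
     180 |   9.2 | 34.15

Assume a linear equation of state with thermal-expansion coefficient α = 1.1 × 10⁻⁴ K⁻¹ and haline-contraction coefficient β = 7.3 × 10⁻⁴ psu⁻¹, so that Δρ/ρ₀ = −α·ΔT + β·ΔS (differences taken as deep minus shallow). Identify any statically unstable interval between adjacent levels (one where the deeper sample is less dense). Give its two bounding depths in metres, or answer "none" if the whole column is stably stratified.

Evaluate Δρ/ρ₀ = −αΔT + βΔS across each adjacent pair:
  37–73 m: −αΔT+βΔS = −(1.1 × 10⁻⁴)(-0.2)+(7.3 × 10⁻⁴)(+2.41) = 1.8 × 10⁻³ → stable
  73–109 m: −αΔT+βΔS = −(1.1 × 10⁻⁴)(+0.4)+(7.3 × 10⁻⁴)(+0.87) = 5.9 × 10⁻⁴ → stable
  109–180 m: −αΔT+βΔS = −(1.1 × 10⁻⁴)(+6.4)+(7.3 × 10⁻⁴)(+2.58) = 1.2 × 10⁻³ → stable
Every interval has Δρ > 0: the column is stably stratified throughout.

none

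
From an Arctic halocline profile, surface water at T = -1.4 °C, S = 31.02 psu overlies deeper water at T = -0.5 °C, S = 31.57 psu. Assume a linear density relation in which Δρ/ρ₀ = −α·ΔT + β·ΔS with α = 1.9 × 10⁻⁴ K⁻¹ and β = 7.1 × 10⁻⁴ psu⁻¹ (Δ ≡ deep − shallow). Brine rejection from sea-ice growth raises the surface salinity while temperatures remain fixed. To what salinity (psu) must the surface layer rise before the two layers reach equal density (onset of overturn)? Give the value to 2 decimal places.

31.33 psu

Neutral buoyancy requires −α(T_deep − T_surf) + β(S_deep − S_surf′) = 0.
S_surf′ = S_deep − (α/β)·ΔT = 31.57 − (1.9 × 10⁻⁴/7.1 × 10⁻⁴)·(+0.9) = 31.3292 psu.
Increase required: 31.3292 − 31.02 = 0.3092 psu.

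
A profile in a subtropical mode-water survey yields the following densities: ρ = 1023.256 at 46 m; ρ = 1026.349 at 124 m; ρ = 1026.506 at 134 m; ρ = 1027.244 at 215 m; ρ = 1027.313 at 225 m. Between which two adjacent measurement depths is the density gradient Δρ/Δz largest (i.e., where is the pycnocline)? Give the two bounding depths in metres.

46–124 m

Compute the density gradient over each adjacent pair:
  46–124 m: Δρ/Δz = 3.093/78 = 0.040 kg m⁻⁴
  124–134 m: Δρ/Δz = 0.157/10 = 0.016 kg m⁻⁴
  134–215 m: Δρ/Δz = 0.738/81 = 9.1 × 10⁻³ kg m⁻⁴
  215–225 m: Δρ/Δz = 0.069/10 = 6.9 × 10⁻³ kg m⁻⁴
The largest gradient is in the 46–124 m interval — the pycnocline.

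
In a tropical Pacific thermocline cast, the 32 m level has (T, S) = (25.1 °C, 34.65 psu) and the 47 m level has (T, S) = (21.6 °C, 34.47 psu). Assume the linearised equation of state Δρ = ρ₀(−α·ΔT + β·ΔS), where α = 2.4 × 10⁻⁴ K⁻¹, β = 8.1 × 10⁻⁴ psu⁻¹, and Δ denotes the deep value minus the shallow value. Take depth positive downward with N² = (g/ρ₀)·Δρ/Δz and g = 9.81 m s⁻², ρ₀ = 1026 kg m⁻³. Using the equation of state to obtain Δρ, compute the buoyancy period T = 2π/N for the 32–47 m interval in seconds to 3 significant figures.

ΔT = -3.5 K, ΔS = -0.18 psu (deep − shallow).
Δρ/ρ₀ = −αΔT + βΔS = 8.40 × 10⁻⁴ − 1.458 × 10⁻⁴ = 6.942 × 10⁻⁴, so Δρ ≈ 0.7122 kg m⁻³.
N² = (g/ρ₀)·Δρ/Δz = g·(Δρ/ρ₀)/Δz = 9.81 × 6.942 × 10⁻⁴ / 15 = 4.5401 × 10⁻⁴ s⁻².
N = √(4.5401 × 10⁻⁴) = 0.021308 rad s⁻¹ → T = 2π/N = 294.87 s ≈ 295 s.

295 s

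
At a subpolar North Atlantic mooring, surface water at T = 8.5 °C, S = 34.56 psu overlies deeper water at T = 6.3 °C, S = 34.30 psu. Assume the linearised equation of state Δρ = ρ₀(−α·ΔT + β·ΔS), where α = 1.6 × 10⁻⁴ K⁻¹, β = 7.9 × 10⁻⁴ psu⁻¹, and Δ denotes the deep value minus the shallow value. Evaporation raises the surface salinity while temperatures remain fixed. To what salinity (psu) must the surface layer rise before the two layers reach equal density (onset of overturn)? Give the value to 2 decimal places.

34.75 psu

Neutral buoyancy requires −α(T_deep − T_surf) + β(S_deep − S_surf′) = 0.
S_surf′ = S_deep − (α/β)·ΔT = 34.30 − (1.6 × 10⁻⁴/7.9 × 10⁻⁴)·(-2.2) = 34.7456 psu.
Increase required: 34.7456 − 34.56 = 0.1856 psu.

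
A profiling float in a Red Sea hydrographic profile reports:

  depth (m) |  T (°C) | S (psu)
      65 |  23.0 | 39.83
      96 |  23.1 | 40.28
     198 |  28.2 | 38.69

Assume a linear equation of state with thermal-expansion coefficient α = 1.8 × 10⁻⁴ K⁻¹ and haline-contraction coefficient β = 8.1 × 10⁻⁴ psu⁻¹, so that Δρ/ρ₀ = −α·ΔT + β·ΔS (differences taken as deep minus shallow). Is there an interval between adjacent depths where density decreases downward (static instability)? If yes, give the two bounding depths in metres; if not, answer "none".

96–198 m

Evaluate Δρ/ρ₀ = −αΔT + βΔS across each adjacent pair:
  65–96 m: −αΔT+βΔS = −(1.8 × 10⁻⁴)(+0.1)+(8.1 × 10⁻⁴)(+0.45) = 3.5 × 10⁻⁴ → stable
  96–198 m: −αΔT+βΔS = −(1.8 × 10⁻⁴)(+5.1)+(8.1 × 10⁻⁴)(-1.59) = -2.2 × 10⁻³ → UNSTABLE
The 96–198 m interval has Δρ < 0: lighter water underlies denser water.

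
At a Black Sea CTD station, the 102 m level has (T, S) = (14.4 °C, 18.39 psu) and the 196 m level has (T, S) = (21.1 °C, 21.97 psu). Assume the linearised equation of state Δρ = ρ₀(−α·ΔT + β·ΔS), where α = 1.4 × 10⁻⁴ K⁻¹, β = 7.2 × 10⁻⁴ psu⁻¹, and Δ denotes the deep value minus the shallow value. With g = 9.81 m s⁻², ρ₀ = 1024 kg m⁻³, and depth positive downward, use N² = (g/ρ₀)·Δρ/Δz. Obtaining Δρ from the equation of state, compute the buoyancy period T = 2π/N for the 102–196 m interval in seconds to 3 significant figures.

480 s

ΔT = +6.7 K, ΔS = +3.58 psu (deep − shallow).
Δρ/ρ₀ = −αΔT + βΔS = -9.38 × 10⁻⁴ + 2.5776 × 10⁻³ = 1.6396 × 10⁻³, so Δρ ≈ 1.679 kg m⁻³.
N² = (g/ρ₀)·Δρ/Δz = g·(Δρ/ρ₀)/Δz = 9.81 × 1.6396 × 10⁻³ / 94 = 1.7111 × 10⁻⁴ s⁻².
N = √(1.7111 × 10⁻⁴) = 0.013081 rad s⁻¹ → T = 2π/N = 480.33 s ≈ 480 s.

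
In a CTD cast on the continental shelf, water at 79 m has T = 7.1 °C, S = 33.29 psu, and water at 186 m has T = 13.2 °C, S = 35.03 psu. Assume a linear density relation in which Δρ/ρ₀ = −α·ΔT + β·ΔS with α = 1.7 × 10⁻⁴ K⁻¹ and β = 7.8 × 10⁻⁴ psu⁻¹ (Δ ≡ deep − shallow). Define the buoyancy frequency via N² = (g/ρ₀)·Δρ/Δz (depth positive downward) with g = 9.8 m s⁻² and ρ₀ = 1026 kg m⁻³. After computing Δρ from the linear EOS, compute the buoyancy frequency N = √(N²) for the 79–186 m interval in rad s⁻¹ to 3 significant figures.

5.42 × 10⁻³ rad s⁻¹

ΔT = +6.1 K, ΔS = +1.74 psu (deep − shallow).
Δρ/ρ₀ = −αΔT + βΔS = -1.037 × 10⁻³ + 1.3572 × 10⁻³ = 3.202 × 10⁻⁴, so Δρ ≈ 0.3285 kg m⁻³.
N² = (g/ρ₀)·Δρ/Δz = g·(Δρ/ρ₀)/Δz = 9.8 × 3.202 × 10⁻⁴ / 107 = 2.9327 × 10⁻⁵ s⁻².
N = √(2.9327 × 10⁻⁵) = 5.4154 × 10⁻³ rad s⁻¹ ≈ 5.42 × 10⁻³ rad s⁻¹.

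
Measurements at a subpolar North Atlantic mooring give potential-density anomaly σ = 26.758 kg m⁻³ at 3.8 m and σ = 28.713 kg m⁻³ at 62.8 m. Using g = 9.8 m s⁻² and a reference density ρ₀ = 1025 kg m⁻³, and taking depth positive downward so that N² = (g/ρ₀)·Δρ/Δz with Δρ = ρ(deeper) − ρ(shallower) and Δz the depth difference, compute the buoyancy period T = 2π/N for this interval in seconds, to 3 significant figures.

353 s

Δρ = 1028.713 − 1026.758 = 1.955 kg m⁻³ over Δz = 62.8 − 3.8 = 59 m.
N² = (9.8/1025) × (1.955/59) = 3.1681 × 10⁻⁴ s⁻².
N = √(3.1681 × 10⁻⁴) = 0.017799 rad s⁻¹, so T = 2π/N = 353.01 s ≈ 353 s.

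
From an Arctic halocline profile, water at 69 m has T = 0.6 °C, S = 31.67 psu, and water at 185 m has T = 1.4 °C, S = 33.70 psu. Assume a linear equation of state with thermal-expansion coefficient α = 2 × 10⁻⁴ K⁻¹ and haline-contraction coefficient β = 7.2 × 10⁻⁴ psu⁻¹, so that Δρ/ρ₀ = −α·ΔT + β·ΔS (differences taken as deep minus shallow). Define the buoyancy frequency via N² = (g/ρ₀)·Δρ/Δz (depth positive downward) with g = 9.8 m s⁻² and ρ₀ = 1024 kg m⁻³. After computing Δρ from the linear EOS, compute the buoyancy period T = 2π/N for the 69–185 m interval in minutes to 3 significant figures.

ΔT = +0.8 K, ΔS = +2.03 psu (deep − shallow).
Δρ/ρ₀ = −αΔT + βΔS = -1.60 × 10⁻⁴ + 1.4616 × 10⁻³ = 1.3016 × 10⁻³, so Δρ ≈ 1.333 kg m⁻³.
N² = (g/ρ₀)·Δρ/Δz = g·(Δρ/ρ₀)/Δz = 9.8 × 1.3016 × 10⁻³ / 116 = 1.0996 × 10⁻⁴ s⁻².
N = √(1.0996 × 10⁻⁴) = 0.010486 rad s⁻¹ → T = 2π/N = 599.20 s = 9.9867 min ≈ 9.99 min.

9.99 min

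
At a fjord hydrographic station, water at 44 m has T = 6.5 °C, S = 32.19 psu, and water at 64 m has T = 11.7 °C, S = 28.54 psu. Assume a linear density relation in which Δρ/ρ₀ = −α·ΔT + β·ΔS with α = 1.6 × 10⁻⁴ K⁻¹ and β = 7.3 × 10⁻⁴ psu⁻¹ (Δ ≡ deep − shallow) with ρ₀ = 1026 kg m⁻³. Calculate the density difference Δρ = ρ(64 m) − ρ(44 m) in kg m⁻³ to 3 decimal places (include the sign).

ΔT = +5.2 K, ΔS = -3.65 psu (deep − shallow).
Δρ/ρ₀ = −(1.6 × 10⁻⁴)(+5.2) + (7.3 × 10⁻⁴)(-3.65) = -3.4965 × 10⁻³.
Δρ = 1026 × (-3.4965 × 10⁻³) = -3.587 kg m⁻³.
Negative Δρ: lighter below, statically unstable.

-3.587 kg m⁻³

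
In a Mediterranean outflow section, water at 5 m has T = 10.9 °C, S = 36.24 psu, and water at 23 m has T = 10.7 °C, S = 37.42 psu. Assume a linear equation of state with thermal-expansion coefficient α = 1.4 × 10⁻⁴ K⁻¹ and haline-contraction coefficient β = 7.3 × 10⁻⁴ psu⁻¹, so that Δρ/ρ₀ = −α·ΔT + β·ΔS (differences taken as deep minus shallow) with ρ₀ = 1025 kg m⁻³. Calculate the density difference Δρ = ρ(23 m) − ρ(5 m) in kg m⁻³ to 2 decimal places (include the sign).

ΔT = -0.2 K, ΔS = +1.18 psu (deep − shallow).
Δρ/ρ₀ = −(1.4 × 10⁻⁴)(-0.2) + (7.3 × 10⁻⁴)(+1.18) = 8.894 × 10⁻⁴.
Δρ = 1025 × (8.894 × 10⁻⁴) = +0.91 kg m⁻³.
Positive Δρ: denser below, stable.

+0.91 kg m⁻³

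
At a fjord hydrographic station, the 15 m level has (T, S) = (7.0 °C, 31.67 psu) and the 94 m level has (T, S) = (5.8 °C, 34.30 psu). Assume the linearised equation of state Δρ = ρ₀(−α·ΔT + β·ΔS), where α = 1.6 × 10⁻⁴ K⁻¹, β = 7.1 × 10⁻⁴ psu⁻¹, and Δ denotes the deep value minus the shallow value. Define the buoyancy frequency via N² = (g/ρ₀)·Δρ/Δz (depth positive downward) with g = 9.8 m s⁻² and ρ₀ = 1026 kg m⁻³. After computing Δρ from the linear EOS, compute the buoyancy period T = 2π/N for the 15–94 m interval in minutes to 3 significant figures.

6.55 min

ΔT = -1.2 K, ΔS = +2.63 psu (deep − shallow).
Δρ/ρ₀ = −αΔT + βΔS = 1.92 × 10⁻⁴ + 1.8673 × 10⁻³ = 2.0593 × 10⁻³, so Δρ ≈ 2.113 kg m⁻³.
N² = (g/ρ₀)·Δρ/Δz = g·(Δρ/ρ₀)/Δz = 9.8 × 2.0593 × 10⁻³ / 79 = 2.5546 × 10⁻⁴ s⁻².
N = √(2.5546 × 10⁻⁴) = 0.015983 rad s⁻¹ → T = 2π/N = 393.12 s = 6.5520 min ≈ 6.55 min.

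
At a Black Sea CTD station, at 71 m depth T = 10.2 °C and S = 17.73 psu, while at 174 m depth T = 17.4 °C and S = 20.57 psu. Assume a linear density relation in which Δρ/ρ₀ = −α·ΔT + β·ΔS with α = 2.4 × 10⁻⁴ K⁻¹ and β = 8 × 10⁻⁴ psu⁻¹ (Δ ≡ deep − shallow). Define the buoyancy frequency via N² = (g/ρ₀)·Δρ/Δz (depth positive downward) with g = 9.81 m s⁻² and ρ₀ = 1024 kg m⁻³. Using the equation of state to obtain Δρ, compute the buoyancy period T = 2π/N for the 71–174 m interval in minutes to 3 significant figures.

ΔT = +7.2 K, ΔS = +2.84 psu (deep − shallow).
Δρ/ρ₀ = −αΔT + βΔS = -1.728 × 10⁻³ + 2.272 × 10⁻³ = 5.44 × 10⁻⁴, so Δρ ≈ 0.5571 kg m⁻³.
N² = (g/ρ₀)·Δρ/Δz = g·(Δρ/ρ₀)/Δz = 9.81 × 5.44 × 10⁻⁴ / 103 = 5.1812 × 10⁻⁵ s⁻².
N = √(5.1812 × 10⁻⁵) = 7.1981 × 10⁻³ rad s⁻¹ → T = 2π/N = 872.89 s = 14.548 min ≈ 14.5 min.

14.5 min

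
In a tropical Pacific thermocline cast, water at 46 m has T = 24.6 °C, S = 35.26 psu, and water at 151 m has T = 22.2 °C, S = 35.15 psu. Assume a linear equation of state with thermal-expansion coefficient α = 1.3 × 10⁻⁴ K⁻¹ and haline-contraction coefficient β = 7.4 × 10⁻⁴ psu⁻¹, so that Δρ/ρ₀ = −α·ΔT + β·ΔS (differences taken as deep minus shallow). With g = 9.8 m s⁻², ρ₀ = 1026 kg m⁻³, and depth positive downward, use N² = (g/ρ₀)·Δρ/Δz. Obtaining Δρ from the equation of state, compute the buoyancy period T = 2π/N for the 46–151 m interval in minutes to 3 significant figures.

22.6 min

ΔT = -2.4 K, ΔS = -0.11 psu (deep − shallow).
Δρ/ρ₀ = −αΔT + βΔS = 3.12 × 10⁻⁴ − 8.14 × 10⁻⁵ = 2.306 × 10⁻⁴, so Δρ ≈ 0.2366 kg m⁻³.
N² = (g/ρ₀)·Δρ/Δz = g·(Δρ/ρ₀)/Δz = 9.8 × 2.306 × 10⁻⁴ / 105 = 2.1523 × 10⁻⁵ s⁻².
N = √(2.1523 × 10⁻⁵) = 4.6393 × 10⁻³ rad s⁻¹ → T = 2π/N = 1.3543 × 10³ s = 22.572 min ≈ 22.6 min.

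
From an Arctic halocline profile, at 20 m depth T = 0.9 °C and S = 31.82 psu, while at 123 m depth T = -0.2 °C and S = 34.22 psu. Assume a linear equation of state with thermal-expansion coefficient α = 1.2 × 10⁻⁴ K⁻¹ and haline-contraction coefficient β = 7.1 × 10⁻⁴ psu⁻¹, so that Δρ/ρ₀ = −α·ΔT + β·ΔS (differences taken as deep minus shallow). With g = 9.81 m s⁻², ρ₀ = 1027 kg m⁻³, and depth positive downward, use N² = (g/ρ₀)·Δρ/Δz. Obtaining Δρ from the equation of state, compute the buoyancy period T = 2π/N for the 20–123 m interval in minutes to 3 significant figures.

ΔT = -1.1 K, ΔS = +2.40 psu (deep − shallow).
Δρ/ρ₀ = −αΔT + βΔS = 1.32 × 10⁻⁴ + 1.704 × 10⁻³ = 1.836 × 10⁻³, so Δρ ≈ 1.886 kg m⁻³.
N² = (g/ρ₀)·Δρ/Δz = g·(Δρ/ρ₀)/Δz = 9.81 × 1.836 × 10⁻³ / 103 = 1.7487 × 10⁻⁴ s⁻².
N = √(1.7487 × 10⁻⁴) = 0.013224 rad s⁻¹ → T = 2π/N = 475.14 s = 7.9190 min ≈ 7.92 min.

7.92 min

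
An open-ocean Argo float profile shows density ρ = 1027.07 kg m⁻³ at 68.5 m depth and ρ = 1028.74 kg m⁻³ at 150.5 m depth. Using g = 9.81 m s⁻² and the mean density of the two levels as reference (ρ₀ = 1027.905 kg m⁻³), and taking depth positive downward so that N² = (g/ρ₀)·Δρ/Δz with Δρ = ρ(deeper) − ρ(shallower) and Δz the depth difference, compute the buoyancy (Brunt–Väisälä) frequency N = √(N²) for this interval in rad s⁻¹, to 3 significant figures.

Δρ = 1028.74 − 1027.07 = 1.67 kg m⁻³ over Δz = 150.5 − 68.5 = 82 m.
N² = (9.81/1027.905) × (1.67/82) = 1.9437 × 10⁻⁴ s⁻².
N = √(1.9437 × 10⁻⁴) = 0.013942 rad s⁻¹ ≈ 0.0139 rad s⁻¹.
N² > 0, so the interval is statically stable.

0.0139 rad s⁻¹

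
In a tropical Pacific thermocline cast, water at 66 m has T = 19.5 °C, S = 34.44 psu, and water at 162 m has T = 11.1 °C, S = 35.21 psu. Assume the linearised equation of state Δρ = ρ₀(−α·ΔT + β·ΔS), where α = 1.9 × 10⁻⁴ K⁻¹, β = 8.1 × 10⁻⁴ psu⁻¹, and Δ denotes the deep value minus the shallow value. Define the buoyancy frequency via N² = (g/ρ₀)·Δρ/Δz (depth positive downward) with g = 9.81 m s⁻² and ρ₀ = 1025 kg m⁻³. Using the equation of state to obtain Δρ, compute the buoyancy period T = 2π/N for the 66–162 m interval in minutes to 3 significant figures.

6.95 min

ΔT = -8.4 K, ΔS = +0.77 psu (deep − shallow).
Δρ/ρ₀ = −αΔT + βΔS = 1.596 × 10⁻³ + 6.237 × 10⁻⁴ = 2.2197 × 10⁻³, so Δρ ≈ 2.275 kg m⁻³.
N² = (g/ρ₀)·Δρ/Δz = g·(Δρ/ρ₀)/Δz = 9.81 × 2.2197 × 10⁻³ / 96 = 2.2683 × 10⁻⁴ s⁻².
N = √(2.2683 × 10⁻⁴) = 0.015061 rad s⁻¹ → T = 2π/N = 417.18 s = 6.9530 min ≈ 6.95 min.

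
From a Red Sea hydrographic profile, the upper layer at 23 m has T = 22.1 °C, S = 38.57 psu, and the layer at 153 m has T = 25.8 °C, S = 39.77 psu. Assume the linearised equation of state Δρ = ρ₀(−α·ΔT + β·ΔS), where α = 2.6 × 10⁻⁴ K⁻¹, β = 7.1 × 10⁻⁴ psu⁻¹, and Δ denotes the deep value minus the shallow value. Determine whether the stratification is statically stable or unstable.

unstable

ΔT = 25.8 − 22.1 = +3.7 K and ΔS = 39.77 − 38.57 = +1.20 psu (deep − shallow).
−αΔT = -9.62 × 10⁻⁴; βΔS = 8.52 × 10⁻⁴; sum Δρ/ρ₀ = -1.10 × 10⁻⁴.
Δρ/ρ₀ < 0, so Δρ < 0: deeper water is lighter → statically unstable; the column would overturn.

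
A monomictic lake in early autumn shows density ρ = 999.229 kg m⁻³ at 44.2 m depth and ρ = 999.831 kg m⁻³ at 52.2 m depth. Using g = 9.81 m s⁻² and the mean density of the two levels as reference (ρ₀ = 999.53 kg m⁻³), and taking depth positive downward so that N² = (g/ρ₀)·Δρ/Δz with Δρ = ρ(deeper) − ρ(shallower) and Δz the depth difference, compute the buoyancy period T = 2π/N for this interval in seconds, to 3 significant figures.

Δρ = 999.831 − 999.229 = 0.602 kg m⁻³ over Δz = 52.2 − 44.2 = 8 m.
N² = (9.81/999.53) × (0.602/8) = 7.3855 × 10⁻⁴ s⁻².
N = √(7.3855 × 10⁻⁴) = 0.027176 rad s⁻¹, so T = 2π/N = 231.20 s ≈ 231 s.
A positive N² confirms static stability across the interval.

231 s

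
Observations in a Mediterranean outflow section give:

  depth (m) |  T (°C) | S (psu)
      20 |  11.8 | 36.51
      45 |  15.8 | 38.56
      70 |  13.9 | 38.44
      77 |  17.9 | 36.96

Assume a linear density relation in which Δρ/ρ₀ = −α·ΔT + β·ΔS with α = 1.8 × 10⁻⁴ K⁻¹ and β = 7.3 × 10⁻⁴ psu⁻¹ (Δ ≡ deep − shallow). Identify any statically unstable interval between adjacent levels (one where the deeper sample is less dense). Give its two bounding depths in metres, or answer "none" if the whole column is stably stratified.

70–77 m

Evaluate Δρ/ρ₀ = −αΔT + βΔS across each adjacent pair:
  20–45 m: −αΔT+βΔS = −(1.8 × 10⁻⁴)(+4.0)+(7.3 × 10⁻⁴)(+2.05) = 7.8 × 10⁻⁴ → stable
  45–70 m: −αΔT+βΔS = −(1.8 × 10⁻⁴)(-1.9)+(7.3 × 10⁻⁴)(-0.12) = 2.5 × 10⁻⁴ → stable
  70–77 m: −αΔT+βΔS = −(1.8 × 10⁻⁴)(+4.0)+(7.3 × 10⁻⁴)(-1.48) = -1.8 × 10⁻³ → UNSTABLE
The 70–77 m interval has Δρ < 0: lighter water underlies denser water.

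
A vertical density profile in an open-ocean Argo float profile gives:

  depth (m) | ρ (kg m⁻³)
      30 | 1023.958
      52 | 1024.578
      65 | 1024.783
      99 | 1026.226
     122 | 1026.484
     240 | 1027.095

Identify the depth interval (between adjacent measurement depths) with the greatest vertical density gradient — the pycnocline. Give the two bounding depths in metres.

Compute the density gradient over each adjacent pair:
  30–52 m: Δρ/Δz = 0.620/22 = 0.028 kg m⁻⁴
  52–65 m: Δρ/Δz = 0.205/13 = 0.016 kg m⁻⁴
  65–99 m: Δρ/Δz = 1.443/34 = 0.042 kg m⁻⁴
  99–122 m: Δρ/Δz = 0.258/23 = 0.011 kg m⁻⁴
  122–240 m: Δρ/Δz = 0.611/118 = 5.2 × 10⁻³ kg m⁻⁴
The largest gradient is in the 65–99 m interval — the pycnocline.

65–99 m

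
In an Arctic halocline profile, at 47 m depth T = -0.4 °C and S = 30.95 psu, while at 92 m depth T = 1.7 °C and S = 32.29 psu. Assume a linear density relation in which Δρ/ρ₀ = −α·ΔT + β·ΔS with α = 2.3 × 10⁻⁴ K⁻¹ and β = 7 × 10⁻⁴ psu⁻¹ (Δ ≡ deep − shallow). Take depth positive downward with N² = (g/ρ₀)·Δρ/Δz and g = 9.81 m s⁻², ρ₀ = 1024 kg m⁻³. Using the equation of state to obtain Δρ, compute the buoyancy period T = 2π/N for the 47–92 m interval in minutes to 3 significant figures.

10.5 min

ΔT = +2.1 K, ΔS = +1.34 psu (deep − shallow).
Δρ/ρ₀ = −αΔT + βΔS = -4.83 × 10⁻⁴ + 9.38 × 10⁻⁴ = 4.55 × 10⁻⁴, so Δρ ≈ 0.4659 kg m⁻³.
N² = (g/ρ₀)·Δρ/Δz = g·(Δρ/ρ₀)/Δz = 9.81 × 4.55 × 10⁻⁴ / 45 = 9.9190 × 10⁻⁵ s⁻².
N = √(9.9190 × 10⁻⁵) = 9.9594 × 10⁻³ rad s⁻¹ → T = 2π/N = 630.88 s = 10.515 min ≈ 10.5 min.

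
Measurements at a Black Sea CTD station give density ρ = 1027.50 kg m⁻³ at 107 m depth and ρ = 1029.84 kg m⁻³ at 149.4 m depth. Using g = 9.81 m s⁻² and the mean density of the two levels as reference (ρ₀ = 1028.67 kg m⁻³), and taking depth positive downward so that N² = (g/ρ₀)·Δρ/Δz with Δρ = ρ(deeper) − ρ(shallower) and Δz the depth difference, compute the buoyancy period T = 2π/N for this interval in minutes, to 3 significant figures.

Δρ = 1029.84 − 1027.50 = 2.34 kg m⁻³ over Δz = 149.4 − 107 = 42.4 m.
N² = (9.81/1028.67) × (2.34/42.4) = 5.2631 × 10⁻⁴ s⁻².
N = √(5.2631 × 10⁻⁴) = 0.022941 rad s⁻¹, so T = 2π/N = 273.88 s = 4.5647 min ≈ 4.56 min.
N² > 0, so the interval is statically stable.

4.56 min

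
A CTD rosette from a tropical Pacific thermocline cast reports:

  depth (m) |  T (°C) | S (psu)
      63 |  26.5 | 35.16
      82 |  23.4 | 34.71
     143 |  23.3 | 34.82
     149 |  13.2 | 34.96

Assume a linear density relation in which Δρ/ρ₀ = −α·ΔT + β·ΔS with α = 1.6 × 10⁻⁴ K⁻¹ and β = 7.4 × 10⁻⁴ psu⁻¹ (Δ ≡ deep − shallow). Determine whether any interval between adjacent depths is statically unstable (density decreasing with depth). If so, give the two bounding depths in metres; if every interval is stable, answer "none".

Evaluate Δρ/ρ₀ = −αΔT + βΔS across each adjacent pair:
  63–82 m: −αΔT+βΔS = −(1.6 × 10⁻⁴)(-3.1)+(7.4 × 10⁻⁴)(-0.45) = 1.6 × 10⁻⁴ → stable
  82–143 m: −αΔT+βΔS = −(1.6 × 10⁻⁴)(-0.1)+(7.4 × 10⁻⁴)(+0.11) = 9.7 × 10⁻⁵ → stable
  143–149 m: −αΔT+βΔS = −(1.6 × 10⁻⁴)(-10.1)+(7.4 × 10⁻⁴)(+0.14) = 1.7 × 10⁻³ → stable
Every interval has Δρ > 0: the column is stably stratified throughout.

none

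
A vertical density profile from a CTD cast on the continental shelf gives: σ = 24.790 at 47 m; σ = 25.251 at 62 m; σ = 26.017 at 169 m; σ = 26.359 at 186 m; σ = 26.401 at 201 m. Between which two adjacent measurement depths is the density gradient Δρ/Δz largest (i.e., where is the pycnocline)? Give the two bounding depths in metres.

47–62 m

Compute the density gradient over each adjacent pair:
  47–62 m: Δρ/Δz = 0.461/15 = 0.031 kg m⁻⁴
  62–169 m: Δρ/Δz = 0.766/107 = 7.2 × 10⁻³ kg m⁻⁴
  169–186 m: Δρ/Δz = 0.342/17 = 0.020 kg m⁻⁴
  186–201 m: Δρ/Δz = 0.042/15 = 2.8 × 10⁻³ kg m⁻⁴
The largest gradient is in the 47–62 m interval — the pycnocline.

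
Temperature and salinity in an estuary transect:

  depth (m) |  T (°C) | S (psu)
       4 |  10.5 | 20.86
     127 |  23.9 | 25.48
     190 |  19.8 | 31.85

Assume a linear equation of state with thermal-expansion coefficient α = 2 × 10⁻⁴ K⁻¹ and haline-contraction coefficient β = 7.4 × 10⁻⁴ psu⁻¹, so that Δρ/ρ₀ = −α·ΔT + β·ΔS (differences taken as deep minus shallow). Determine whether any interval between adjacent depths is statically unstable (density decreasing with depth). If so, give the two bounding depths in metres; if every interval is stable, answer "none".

Evaluate Δρ/ρ₀ = −αΔT + βΔS across each adjacent pair:
  4–127 m: −αΔT+βΔS = −(2 × 10⁻⁴)(+13.4)+(7.4 × 10⁻⁴)(+4.62) = 7.4 × 10⁻⁴ → stable
  127–190 m: −αΔT+βΔS = −(2 × 10⁻⁴)(-4.1)+(7.4 × 10⁻⁴)(+6.37) = 5.5 × 10⁻³ → stable
Every interval has Δρ > 0: the column is stably stratified throughout.

none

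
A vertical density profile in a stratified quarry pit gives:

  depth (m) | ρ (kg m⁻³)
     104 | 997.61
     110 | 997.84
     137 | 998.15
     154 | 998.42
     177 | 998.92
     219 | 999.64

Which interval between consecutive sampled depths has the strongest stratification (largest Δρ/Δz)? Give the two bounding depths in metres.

Compute the density gradient over each adjacent pair:
  104–110 m: Δρ/Δz = 0.23/6 = 0.038 kg m⁻⁴
  110–137 m: Δρ/Δz = 0.31/27 = 0.011 kg m⁻⁴
  137–154 m: Δρ/Δz = 0.27/17 = 0.016 kg m⁻⁴
  154–177 m: Δρ/Δz = 0.50/23 = 0.022 kg m⁻⁴
  177–219 m: Δρ/Δz = 0.72/42 = 0.017 kg m⁻⁴
The largest gradient is in the 104–110 m interval — the pycnocline.

104–110 m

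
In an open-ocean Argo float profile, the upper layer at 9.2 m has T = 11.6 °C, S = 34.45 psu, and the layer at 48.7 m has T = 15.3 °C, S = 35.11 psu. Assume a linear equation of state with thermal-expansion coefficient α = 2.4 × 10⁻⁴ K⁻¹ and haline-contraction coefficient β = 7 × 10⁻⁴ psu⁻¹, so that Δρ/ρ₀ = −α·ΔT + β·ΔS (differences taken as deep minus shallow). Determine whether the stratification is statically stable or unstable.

unstable

ΔT = 15.3 − 11.6 = +3.7 K and ΔS = 35.11 − 34.45 = +0.66 psu (deep − shallow).
−αΔT = -8.88 × 10⁻⁴; βΔS = 4.62 × 10⁻⁴; sum Δρ/ρ₀ = -4.26 × 10⁻⁴.
Δρ/ρ₀ < 0, so Δρ < 0: deeper water is lighter → statically unstable; the column would overturn.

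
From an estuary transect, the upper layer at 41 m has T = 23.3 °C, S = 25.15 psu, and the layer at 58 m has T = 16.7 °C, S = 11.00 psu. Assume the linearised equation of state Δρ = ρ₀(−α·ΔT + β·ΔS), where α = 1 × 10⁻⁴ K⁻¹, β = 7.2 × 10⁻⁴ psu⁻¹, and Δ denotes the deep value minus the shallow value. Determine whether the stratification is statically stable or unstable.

ΔT = 16.7 − 23.3 = -6.6 K and ΔS = 11.00 − 25.15 = -14.15 psu (deep − shallow).
−αΔT = 6.60 × 10⁻⁴; βΔS = -0.010188; sum Δρ/ρ₀ = -9.528 × 10⁻³.
Δρ/ρ₀ < 0, so Δρ < 0: deeper water is lighter → statically unstable; the column would overturn.

unstable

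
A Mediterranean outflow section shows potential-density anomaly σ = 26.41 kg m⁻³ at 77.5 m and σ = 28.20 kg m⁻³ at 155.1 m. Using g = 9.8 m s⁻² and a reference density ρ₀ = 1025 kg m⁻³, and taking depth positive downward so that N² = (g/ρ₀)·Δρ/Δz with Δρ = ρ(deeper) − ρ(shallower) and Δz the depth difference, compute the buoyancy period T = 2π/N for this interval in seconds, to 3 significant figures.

Δρ = 1028.20 − 1026.41 = 1.79 kg m⁻³ over Δz = 155.1 − 77.5 = 77.6 m.
N² = (9.8/1025) × (1.79/77.6) = 2.2054 × 10⁻⁴ s⁻².
N = √(2.2054 × 10⁻⁴) = 0.014851 rad s⁻¹, so T = 2π/N = 423.08 s ≈ 423 s.

423 s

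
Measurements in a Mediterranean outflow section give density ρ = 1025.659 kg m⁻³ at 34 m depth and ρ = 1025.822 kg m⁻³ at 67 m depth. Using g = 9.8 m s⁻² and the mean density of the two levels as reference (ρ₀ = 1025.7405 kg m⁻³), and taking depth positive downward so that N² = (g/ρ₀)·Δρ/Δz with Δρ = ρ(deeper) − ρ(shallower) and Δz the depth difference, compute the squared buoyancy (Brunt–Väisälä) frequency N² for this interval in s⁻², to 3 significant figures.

4.72 × 10⁻⁵ s⁻²

Δρ = 1025.822 − 1025.659 = 0.163 kg m⁻³ over Δz = 67 − 34 = 33 m.
N² = (9.8/1025.7405) × (0.163/33) = 4.7191 × 10⁻⁵ s⁻² ≈ 4.72 × 10⁻⁵ s⁻².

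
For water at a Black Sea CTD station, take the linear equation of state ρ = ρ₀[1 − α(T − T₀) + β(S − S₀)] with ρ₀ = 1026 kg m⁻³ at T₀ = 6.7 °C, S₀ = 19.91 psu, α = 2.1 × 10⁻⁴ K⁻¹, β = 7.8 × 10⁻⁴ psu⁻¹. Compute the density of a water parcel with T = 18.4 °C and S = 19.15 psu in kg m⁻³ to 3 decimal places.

1022.871 kg m⁻³

T − T₀ = +11.7 K, S − S₀ = -0.76 psu.
Bracket = 1 − α·(+11.7) + β·(-0.76) = 1 + (-3.0498 × 10⁻³) = 0.9969502.
ρ = 1026 × 0.9969502 = 1022.871 kg m⁻³.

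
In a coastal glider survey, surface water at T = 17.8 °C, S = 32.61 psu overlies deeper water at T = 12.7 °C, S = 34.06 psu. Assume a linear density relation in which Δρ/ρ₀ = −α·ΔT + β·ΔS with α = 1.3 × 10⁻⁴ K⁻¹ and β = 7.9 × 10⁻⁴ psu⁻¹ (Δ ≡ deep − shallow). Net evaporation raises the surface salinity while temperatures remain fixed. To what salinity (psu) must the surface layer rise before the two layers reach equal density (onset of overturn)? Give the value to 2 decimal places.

34.90 psu

Neutral buoyancy requires −α(T_deep − T_surf) + β(S_deep − S_surf′) = 0.
S_surf′ = S_deep − (α/β)·ΔT = 34.06 − (1.3 × 10⁻⁴/7.9 × 10⁻⁴)·(-5.1) = 34.8992 psu.
Increase required: 34.8992 − 32.61 = 2.2892 psu.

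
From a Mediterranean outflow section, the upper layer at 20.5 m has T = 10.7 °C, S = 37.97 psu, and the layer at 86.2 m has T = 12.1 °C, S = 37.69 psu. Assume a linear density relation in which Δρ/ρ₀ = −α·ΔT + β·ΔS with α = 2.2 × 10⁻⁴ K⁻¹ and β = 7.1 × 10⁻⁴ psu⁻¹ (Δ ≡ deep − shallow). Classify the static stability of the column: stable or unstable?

ΔT = 12.1 − 10.7 = +1.4 K and ΔS = 37.69 − 37.97 = -0.28 psu (deep − shallow).
−αΔT = -3.08 × 10⁻⁴; βΔS = -1.988 × 10⁻⁴; sum Δρ/ρ₀ = -5.068 × 10⁻⁴.
Δρ/ρ₀ < 0, so Δρ < 0: deeper water is lighter → statically unstable; the column would overturn.

unstable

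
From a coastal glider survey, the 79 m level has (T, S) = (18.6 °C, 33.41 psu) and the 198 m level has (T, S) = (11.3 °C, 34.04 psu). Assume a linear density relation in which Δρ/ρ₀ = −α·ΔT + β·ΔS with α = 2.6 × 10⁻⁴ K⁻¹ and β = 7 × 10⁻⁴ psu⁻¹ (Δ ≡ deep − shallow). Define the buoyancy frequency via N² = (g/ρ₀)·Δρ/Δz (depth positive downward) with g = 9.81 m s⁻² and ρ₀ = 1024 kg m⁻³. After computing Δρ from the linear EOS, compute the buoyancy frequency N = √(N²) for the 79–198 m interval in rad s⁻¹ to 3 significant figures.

ΔT = -7.3 K, ΔS = +0.63 psu (deep − shallow).
Δρ/ρ₀ = −αΔT + βΔS = 1.898 × 10⁻³ + 4.41 × 10⁻⁴ = 2.339 × 10⁻³, so Δρ ≈ 2.395 kg m⁻³.
N² = (g/ρ₀)·Δρ/Δz = g·(Δρ/ρ₀)/Δz = 9.81 × 2.339 × 10⁻³ / 119 = 1.9282 × 10⁻⁴ s⁻².
N = √(1.9282 × 10⁻⁴) = 0.013886 rad s⁻¹ ≈ 0.0139 rad s⁻¹.

0.0139 rad s⁻¹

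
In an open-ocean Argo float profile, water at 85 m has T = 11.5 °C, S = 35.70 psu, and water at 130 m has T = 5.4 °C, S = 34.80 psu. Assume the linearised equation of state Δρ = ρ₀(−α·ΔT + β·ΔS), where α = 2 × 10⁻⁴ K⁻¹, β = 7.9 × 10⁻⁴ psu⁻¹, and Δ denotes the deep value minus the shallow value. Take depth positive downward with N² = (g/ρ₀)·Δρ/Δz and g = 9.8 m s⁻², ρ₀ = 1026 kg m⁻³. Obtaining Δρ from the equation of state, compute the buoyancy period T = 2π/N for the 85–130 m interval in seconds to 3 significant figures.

ΔT = -6.1 K, ΔS = -0.90 psu (deep − shallow).
Δρ/ρ₀ = −αΔT + βΔS = 1.22 × 10⁻³ − 7.11 × 10⁻⁴ = 5.09 × 10⁻⁴, so Δρ ≈ 0.5222 kg m⁻³.
N² = (g/ρ₀)·Δρ/Δz = g·(Δρ/ρ₀)/Δz = 9.8 × 5.09 × 10⁻⁴ / 45 = 1.1085 × 10⁻⁴ s⁻².
N = √(1.1085 × 10⁻⁴) = 0.010529 rad s⁻¹ → T = 2π/N = 596.75 s ≈ 597 s.

597 s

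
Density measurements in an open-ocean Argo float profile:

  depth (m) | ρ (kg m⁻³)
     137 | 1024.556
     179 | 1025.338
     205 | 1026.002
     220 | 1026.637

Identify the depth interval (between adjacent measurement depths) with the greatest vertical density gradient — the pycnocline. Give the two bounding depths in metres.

Compute the density gradient over each adjacent pair:
  137–179 m: Δρ/Δz = 0.782/42 = 0.019 kg m⁻⁴
  179–205 m: Δρ/Δz = 0.664/26 = 0.026 kg m⁻⁴
  205–220 m: Δρ/Δz = 0.635/15 = 0.042 kg m⁻⁴
The largest gradient is in the 205–220 m interval — the pycnocline.

205–220 m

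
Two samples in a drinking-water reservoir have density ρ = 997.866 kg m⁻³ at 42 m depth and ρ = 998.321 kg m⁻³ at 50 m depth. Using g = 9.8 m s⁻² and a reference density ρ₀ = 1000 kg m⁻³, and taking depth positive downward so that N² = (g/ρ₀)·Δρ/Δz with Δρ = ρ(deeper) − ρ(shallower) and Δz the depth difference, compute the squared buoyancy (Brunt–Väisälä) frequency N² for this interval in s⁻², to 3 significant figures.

5.57 × 10⁻⁴ s⁻²

Δρ = 998.321 − 997.866 = 0.455 kg m⁻³ over Δz = 50 − 42 = 8 m.
N² = (9.8/1000) × (0.455/8) = 5.5738 × 10⁻⁴ s⁻² ≈ 5.57 × 10⁻⁴ s⁻².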